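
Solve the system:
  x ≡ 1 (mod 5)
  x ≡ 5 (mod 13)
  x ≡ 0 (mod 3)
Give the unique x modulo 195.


Moduli 5, 13, 3 are pairwise coprime; by CRT there is a unique solution modulo M = 5 · 13 · 3 = 195.
Solve pairwise, accumulating the modulus:
  Start with x ≡ 1 (mod 5).
  Combine with x ≡ 5 (mod 13): since gcd(5, 13) = 1, we get a unique residue mod 65.
    Write x = 1 + 5·t and substitute into x ≡ 5 (mod 13): 5·t ≡ 5 − 1 = 4 (mod 13).
    The inverse of 5 mod 13 is 8 (since 5·8 = 40 = 3·13 + 1), so t ≡ 8·4 = 32 ≡ 6 (mod 13).
    Then x = 1 + 5·6 = 31, valid modulo lcm(5, 13) = 65: x ≡ 31 (mod 65).
  Combine with x ≡ 0 (mod 3): since gcd(65, 3) = 1, we get a unique residue mod 195.
    Write x = 31 + 65·t and substitute into x ≡ 0 (mod 3): 65·t ≡ 0 − 31 = -31 (mod 3).
    Reduce coefficients mod 3: 2·t ≡ 2 (mod 3).
    The inverse of 2 mod 3 is 2 (since 2·2 = 4 = 1·3 + 1), so t ≡ 2·2 = 4 ≡ 1 (mod 3).
    Then x = 31 + 65·1 = 96, valid modulo lcm(65, 3) = 195: x ≡ 96 (mod 195).
Verify: 96 mod 5 = 1 ✓, 96 mod 13 = 5 ✓, 96 mod 3 = 0 ✓.

x ≡ 96 (mod 195).


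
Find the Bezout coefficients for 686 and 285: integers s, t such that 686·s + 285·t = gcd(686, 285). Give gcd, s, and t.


Euclidean algorithm on (686, 285) — divide until remainder is 0:
  686 = 2 · 285 + 116
  285 = 2 · 116 + 53
  116 = 2 · 53 + 10
  53 = 5 · 10 + 3
  10 = 3 · 3 + 1
  3 = 3 · 1 + 0
gcd(686, 285) = 1.
Track Bezout coefficients alongside the remainders: start with r₀ = 686 = a·1 + b·0 (s = 1, t = 0) and r₁ = 285 = a·0 + b·1 (s = 0, t = 1); each new remainder r_{k+1} = r_{k-1} − q_k·r_k inherits s_{k+1} = s_{k-1} − q_k·s_k, t_{k+1} = t_{k-1} − q_k·t_k, so r_k = a·s_k + b·t_k at every step:
  q = 2: r = 116, s = 1 − 2·0 = 1, t = 0 − 2·1 = -2  (check: 686·1 + 285·(-2) = 116)
  q = 2: r = 53, s = 0 − 2·1 = -2, t = 1 − 2·(-2) = 5  (check: 686·(-2) + 285·5 = 53)
  q = 2: r = 10, s = 1 − 2·(-2) = 5, t = -2 − 2·5 = -12  (check: 686·5 + 285·(-12) = 10)
  q = 5: r = 3, s = -2 − 5·5 = -27, t = 5 − 5·(-12) = 65  (check: 686·(-27) + 285·65 = 3)
  q = 3: r = 1, s = 5 − 3·(-27) = 86, t = -12 − 3·65 = -207  (check: 686·86 + 285·(-207) = 1)
The row with r = 1 (the gcd) gives the Bezout coefficients s = 86, t = -207.
Result: 686 · (86) + 285 · (-207) = 1.

gcd(686, 285) = 1; s = 86, t = -207 (check: 686·86 + 285·(-207) = 1).


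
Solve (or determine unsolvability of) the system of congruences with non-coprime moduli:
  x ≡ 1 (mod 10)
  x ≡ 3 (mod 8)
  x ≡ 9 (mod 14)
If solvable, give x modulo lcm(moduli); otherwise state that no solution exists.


Moduli 10, 8, 14 are not pairwise coprime, so CRT works modulo lcm(m_i) when all pairwise compatibility conditions hold.
Pairwise compatibility: gcd(m_i, m_j) must divide a_i - a_j for every pair.
Merge one congruence at a time:
  Start: x ≡ 1 (mod 10).
  Combine with x ≡ 3 (mod 8): gcd(10, 8) = 2; 3 - 1 = 2, which IS divisible by 2, so compatible.
    Write x = 1 + 10·t and substitute into x ≡ 3 (mod 8): 10·t ≡ 3 − 1 = 2 (mod 8).
    Divide the congruence (and modulus) by g = 2: 5·t ≡ 1 (mod 4).
    Reduce coefficients mod 4: 1·t ≡ 1 (mod 4).
    So t ≡ 1 (mod 4).
    Then x = 1 + 10·1 = 11, valid modulo lcm(10, 8) = 40: x ≡ 11 (mod 40).
  Combine with x ≡ 9 (mod 14): gcd(40, 14) = 2; 9 - 11 = -2, which IS divisible by 2, so compatible.
    Write x = 11 + 40·t and substitute into x ≡ 9 (mod 14): 40·t ≡ 9 − 11 = -2 (mod 14).
    Divide the congruence (and modulus) by g = 2: 20·t ≡ -1 (mod 7).
    Reduce coefficients mod 7: 6·t ≡ 6 (mod 7).
    The inverse of 6 mod 7 is 6 (since 6·6 = 36 = 5·7 + 1), so t ≡ 6·6 = 36 ≡ 1 (mod 7).
    Then x = 11 + 40·1 = 51, valid modulo lcm(40, 14) = 280: x ≡ 51 (mod 280).
Verify: 51 mod 10 = 1, 51 mod 8 = 3, 51 mod 14 = 9.

x ≡ 51 (mod 280).


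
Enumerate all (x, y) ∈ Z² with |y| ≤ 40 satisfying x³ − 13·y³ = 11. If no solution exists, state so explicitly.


The equation is x³ - 13y³ = 11. For fixed y, x³ = 13·y³ + 11, so a solution requires the RHS to be a perfect cube.
Strategy: iterate y from -40 to 40, compute RHS = 13·y³ + 11, and check whether it is a (positive or negative) perfect cube.
Check small values of y:
  y = 0: RHS = 11 is not a perfect cube.
  y = 1: RHS = 24 is not a perfect cube.
  y = -1: RHS = -2 is not a perfect cube.
  y = 2: RHS = 115 is not a perfect cube.
  y = -2: RHS = -93 is not a perfect cube.
  y = 3: RHS = 362 is not a perfect cube.
  y = -3: RHS = -340 is not a perfect cube.
Continuing the search up to |y| = 40 finds no solutions either.
No (x, y) in the scanned range satisfies the equation.

No integer solutions with |y| ≤ 40.


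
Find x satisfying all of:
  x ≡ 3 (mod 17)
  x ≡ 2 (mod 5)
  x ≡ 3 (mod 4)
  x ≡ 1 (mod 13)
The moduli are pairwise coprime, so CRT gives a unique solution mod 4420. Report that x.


Product of moduli M = 17 · 5 · 4 · 13 = 4420.
Merge one congruence at a time:
  Start: x ≡ 3 (mod 17).
  Combine with x ≡ 2 (mod 5); new modulus lcm = 85.
    Write x = 3 + 17·t and substitute into x ≡ 2 (mod 5): 17·t ≡ 2 − 3 = -1 (mod 5).
    Reduce coefficients mod 5: 2·t ≡ 4 (mod 5).
    The inverse of 2 mod 5 is 3 (since 2·3 = 6 = 1·5 + 1), so t ≡ 3·4 = 12 ≡ 2 (mod 5).
    Then x = 3 + 17·2 = 37, valid modulo lcm(17, 5) = 85: x ≡ 37 (mod 85).
  Combine with x ≡ 3 (mod 4); new modulus lcm = 340.
    Write x = 37 + 85·t and substitute into x ≡ 3 (mod 4): 85·t ≡ 3 − 37 = -34 (mod 4).
    Reduce coefficients mod 4: 1·t ≡ 2 (mod 4).
    So t ≡ 2 (mod 4).
    Then x = 37 + 85·2 = 207, valid modulo lcm(85, 4) = 340: x ≡ 207 (mod 340).
  Combine with x ≡ 1 (mod 13); new modulus lcm = 4420.
    Write x = 207 + 340·t and substitute into x ≡ 1 (mod 13): 340·t ≡ 1 − 207 = -206 (mod 13).
    Reduce coefficients mod 13: 2·t ≡ 2 (mod 13).
    The inverse of 2 mod 13 is 7 (since 2·7 = 14 = 1·13 + 1), so t ≡ 7·2 = 14 ≡ 1 (mod 13).
    Then x = 207 + 340·1 = 547, valid modulo lcm(340, 13) = 4420: x ≡ 547 (mod 4420).
Verify against each original: 547 mod 17 = 3, 547 mod 5 = 2, 547 mod 4 = 3, 547 mod 13 = 1.

x ≡ 547 (mod 4420).


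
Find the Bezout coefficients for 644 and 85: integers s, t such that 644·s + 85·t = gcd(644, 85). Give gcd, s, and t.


Euclidean algorithm on (644, 85) — divide until remainder is 0:
  644 = 7 · 85 + 49
  85 = 1 · 49 + 36
  49 = 1 · 36 + 13
  36 = 2 · 13 + 10
  13 = 1 · 10 + 3
  10 = 3 · 3 + 1
  3 = 3 · 1 + 0
gcd(644, 85) = 1.
Track Bezout coefficients alongside the remainders: start with r₀ = 644 = a·1 + b·0 (s = 1, t = 0) and r₁ = 85 = a·0 + b·1 (s = 0, t = 1); each new remainder r_{k+1} = r_{k-1} − q_k·r_k inherits s_{k+1} = s_{k-1} − q_k·s_k, t_{k+1} = t_{k-1} − q_k·t_k, so r_k = a·s_k + b·t_k at every step:
  q = 7: r = 49, s = 1 − 7·0 = 1, t = 0 − 7·1 = -7  (check: 644·1 + 85·(-7) = 49)
  q = 1: r = 36, s = 0 − 1·1 = -1, t = 1 − 1·(-7) = 8  (check: 644·(-1) + 85·8 = 36)
  q = 1: r = 13, s = 1 − 1·(-1) = 2, t = -7 − 1·8 = -15  (check: 644·2 + 85·(-15) = 13)
  q = 2: r = 10, s = -1 − 2·2 = -5, t = 8 − 2·(-15) = 38  (check: 644·(-5) + 85·38 = 10)
  q = 1: r = 3, s = 2 − 1·(-5) = 7, t = -15 − 1·38 = -53  (check: 644·7 + 85·(-53) = 3)
  q = 3: r = 1, s = -5 − 3·7 = -26, t = 38 − 3·(-53) = 197  (check: 644·(-26) + 85·197 = 1)
The row with r = 1 (the gcd) gives the Bezout coefficients s = -26, t = 197.
Result: 644 · (-26) + 85 · (197) = 1.

gcd(644, 85) = 1; s = -26, t = 197 (check: 644·(-26) + 85·197 = 1).


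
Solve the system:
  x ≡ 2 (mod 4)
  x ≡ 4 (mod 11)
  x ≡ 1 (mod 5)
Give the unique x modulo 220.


Moduli 4, 11, 5 are pairwise coprime; by CRT there is a unique solution modulo M = 4 · 11 · 5 = 220.
Solve pairwise, accumulating the modulus:
  Start with x ≡ 2 (mod 4).
  Combine with x ≡ 4 (mod 11): since gcd(4, 11) = 1, we get a unique residue mod 44.
    Write x = 2 + 4·t and substitute into x ≡ 4 (mod 11): 4·t ≡ 4 − 2 = 2 (mod 11).
    The inverse of 4 mod 11 is 3 (since 4·3 = 12 = 1·11 + 1), so t ≡ 3·2 = 6 ≡ 6 (mod 11).
    Then x = 2 + 4·6 = 26, valid modulo lcm(4, 11) = 44: x ≡ 26 (mod 44).
  Combine with x ≡ 1 (mod 5): since gcd(44, 5) = 1, we get a unique residue mod 220.
    Write x = 26 + 44·t and substitute into x ≡ 1 (mod 5): 44·t ≡ 1 − 26 = -25 (mod 5).
    Reduce coefficients mod 5: 4·t ≡ 0 (mod 5).
    The inverse of 4 mod 5 is 4 (since 4·4 = 16 = 3·5 + 1), so t ≡ 4·0 = 0 ≡ 0 (mod 5).
    Then x = 26 + 44·0 = 26, valid modulo lcm(44, 5) = 220: x ≡ 26 (mod 220).
Verify: 26 mod 4 = 2 ✓, 26 mod 11 = 4 ✓, 26 mod 5 = 1 ✓.

x ≡ 26 (mod 220).


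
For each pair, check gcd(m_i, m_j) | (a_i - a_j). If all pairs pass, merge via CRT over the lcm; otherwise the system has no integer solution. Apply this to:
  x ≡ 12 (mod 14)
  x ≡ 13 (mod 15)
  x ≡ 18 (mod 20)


Moduli 14, 15, 20 are not pairwise coprime, so CRT works modulo lcm(m_i) when all pairwise compatibility conditions hold.
Pairwise compatibility: gcd(m_i, m_j) must divide a_i - a_j for every pair.
Merge one congruence at a time:
  Start: x ≡ 12 (mod 14).
  Combine with x ≡ 13 (mod 15): gcd(14, 15) = 1; 13 - 12 = 1, which IS divisible by 1, so compatible.
    Write x = 12 + 14·t and substitute into x ≡ 13 (mod 15): 14·t ≡ 13 − 12 = 1 (mod 15).
    The inverse of 14 mod 15 is 14 (since 14·14 = 196 = 13·15 + 1), so t ≡ 14·1 = 14 ≡ 14 (mod 15).
    Then x = 12 + 14·14 = 208, valid modulo lcm(14, 15) = 210: x ≡ 208 (mod 210).
  Combine with x ≡ 18 (mod 20): gcd(210, 20) = 10; 18 - 208 = -190, which IS divisible by 10, so compatible.
    Write x = 208 + 210·t and substitute into x ≡ 18 (mod 20): 210·t ≡ 18 − 208 = -190 (mod 20).
    Divide the congruence (and modulus) by g = 10: 21·t ≡ -19 (mod 2).
    Reduce coefficients mod 2: 1·t ≡ 1 (mod 2).
    So t ≡ 1 (mod 2).
    Then x = 208 + 210·1 = 418, valid modulo lcm(210, 20) = 420: x ≡ 418 (mod 420).
Verify: 418 mod 14 = 12, 418 mod 15 = 13, 418 mod 20 = 18.

x ≡ 418 (mod 420).


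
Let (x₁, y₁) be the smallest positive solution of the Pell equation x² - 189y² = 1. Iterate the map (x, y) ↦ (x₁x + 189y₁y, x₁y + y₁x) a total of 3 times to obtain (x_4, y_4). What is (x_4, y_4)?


Step 1: Find the fundamental solution (x₁, y₁) of x² - 189y² = 1.
  Expand √189 as a continued fraction. a₀ = ⌊√189⌋ = 13; iterate m_{k+1} = d_k·a_k − m_k, d_{k+1} = (189 − m_{k+1}²)/d_k, a_{k+1} = ⌊(a₀ + m_{k+1})/d_{k+1}⌋ (starting m₀ = 0, d₀ = 1), with convergents p_k = a_k·p_{k-1} + p_{k-2}, q_k = a_k·q_{k-1} + q_{k-2} (p₋₁ = 1, q₋₁ = 0):
  k = 0: a₀ = 13; p₀/q₀ = 13/1; p₀² − 189·q₀² = 169 − 189 = -20.
  k = 1: m = 13, d = 20, a = ⌊(13 + 13)/20⌋ = 1; p/q = (1·13 + 1)/(1·1 + 0) = 14/1; p² − 189·q² = 196 − 189 = 7.
  k = 2: m = 7, d = 7, a = ⌊(13 + 7)/7⌋ = 2; p/q = (2·14 + 13)/(2·1 + 1) = 41/3; p² − 189·q² = 1681 − 1701 = -20.
  k = 3: m = 7, d = 20, a = ⌊(13 + 7)/20⌋ = 1; p/q = (1·41 + 14)/(1·3 + 1) = 55/4; p² − 189·q² = 3025 − 3024 = 1.
  The first convergent with p² − 189·q² = 1 gives the fundamental solution (x₁, y₁) = (55, 4).
Step 2: Apply the recurrence (x_{n+1}, y_{n+1}) = (x₁x_n + 189y₁y_n, x₁y_n + y₁x_n) repeatedly.
  From (x_1, y_1) = (55, 4): x_2 = 55·55 + 189·4·4 = 6049; y_2 = 55·4 + 4·55 = 440.
  From (x_2, y_2) = (6049, 440): x_3 = 55·6049 + 189·4·440 = 665335; y_3 = 55·440 + 4·6049 = 48396.
  From (x_3, y_3) = (665335, 48396): x_4 = 55·665335 + 189·4·48396 = 73180801; y_4 = 55·48396 + 4·665335 = 5323120.
Step 3: Verify x_4² - 189·y_4² = 5355429635001601 - 5355429635001600 = 1 (should be 1). ✓

(x_1, y_1) = (55, 4); (x_4, y_4) = (73180801, 5323120).


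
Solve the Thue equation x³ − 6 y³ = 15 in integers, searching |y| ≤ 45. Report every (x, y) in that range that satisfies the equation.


The equation is x³ - 6y³ = 15. For fixed y, x³ = 6·y³ + 15, so a solution requires the RHS to be a perfect cube.
Strategy: iterate y from -45 to 45, compute RHS = 6·y³ + 15, and check whether it is a (positive or negative) perfect cube.
Check small values of y:
  y = 0: RHS = 15 is not a perfect cube.
  y = 1: RHS = 21 is not a perfect cube.
  y = -1: RHS = 9 is not a perfect cube.
  y = 2: RHS = 63 is not a perfect cube.
  y = -2: RHS = -33 is not a perfect cube.
  y = 3: RHS = 177 is not a perfect cube.
  y = -3: RHS = -147 is not a perfect cube.
Continuing the search up to |y| = 45 finds no solutions either.
No (x, y) in the scanned range satisfies the equation.

No integer solutions with |y| ≤ 45.


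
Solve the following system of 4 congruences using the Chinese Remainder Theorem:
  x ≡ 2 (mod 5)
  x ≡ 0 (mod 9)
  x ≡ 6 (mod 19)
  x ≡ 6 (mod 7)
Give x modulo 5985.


Product of moduli M = 5 · 9 · 19 · 7 = 5985.
Merge one congruence at a time:
  Start: x ≡ 2 (mod 5).
  Combine with x ≡ 0 (mod 9); new modulus lcm = 45.
    Write x = 2 + 5·t and substitute into x ≡ 0 (mod 9): 5·t ≡ 0 − 2 = -2 (mod 9).
    Reduce coefficients mod 9: 5·t ≡ 7 (mod 9).
    The inverse of 5 mod 9 is 2 (since 5·2 = 10 = 1·9 + 1), so t ≡ 2·7 = 14 ≡ 5 (mod 9).
    Then x = 2 + 5·5 = 27, valid modulo lcm(5, 9) = 45: x ≡ 27 (mod 45).
  Combine with x ≡ 6 (mod 19); new modulus lcm = 855.
    Write x = 27 + 45·t and substitute into x ≡ 6 (mod 19): 45·t ≡ 6 − 27 = -21 (mod 19).
    Reduce coefficients mod 19: 7·t ≡ 17 (mod 19).
    The inverse of 7 mod 19 is 11 (since 7·11 = 77 = 4·19 + 1), so t ≡ 11·17 = 187 ≡ 16 (mod 19).
    Then x = 27 + 45·16 = 747, valid modulo lcm(45, 19) = 855: x ≡ 747 (mod 855).
  Combine with x ≡ 6 (mod 7); new modulus lcm = 5985.
    Write x = 747 + 855·t and substitute into x ≡ 6 (mod 7): 855·t ≡ 6 − 747 = -741 (mod 7).
    Reduce coefficients mod 7: 1·t ≡ 1 (mod 7).
    So t ≡ 1 (mod 7).
    Then x = 747 + 855·1 = 1602, valid modulo lcm(855, 7) = 5985: x ≡ 1602 (mod 5985).
Verify against each original: 1602 mod 5 = 2, 1602 mod 9 = 0, 1602 mod 19 = 6, 1602 mod 7 = 6.

x ≡ 1602 (mod 5985).


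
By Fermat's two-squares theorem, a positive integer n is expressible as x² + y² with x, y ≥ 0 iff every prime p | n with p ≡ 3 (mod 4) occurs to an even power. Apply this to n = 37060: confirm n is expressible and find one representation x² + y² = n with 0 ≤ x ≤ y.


Step 1: Factor n = 37060 = 2^2 · 5 · 17 · 109.
Step 2: Check the mod-4 condition on each prime factor: 2 = 2 (special); 5 ≡ 1 (mod 4), exponent 1; 17 ≡ 1 (mod 4), exponent 1; 109 ≡ 1 (mod 4), exponent 1.
All primes ≡ 3 (mod 4) appear to even exponent (or don't appear), so by the two-squares theorem n IS expressible as a sum of two squares.
Step 3: Build a representation. Group n = k² · m with k = 2 and m = 5 · 17 · 109 = 9265 (a product of primes ≡ 1 (mod 4)); a representation of m scales to one of n via (k·x)² + (k·y)² = k²(x² + y²). Each prime p ≡ 1 (mod 4) is itself a sum of two squares; find a² by testing p − a² for a perfect square:
  5: 5 − 1² = 4 = 2² ⇒ 5 = 1² + 2².
  17: 17 − 1² = 16 = 4² ⇒ 17 = 1² + 4².
  109: 109 − 1² = 108, 109 − 2² = 105, 109 − 3² = 100 = 10² ⇒ 109 = 3² + 10².
  Combine using the Brahmagupta–Fibonacci identity (a² + b²)(c² + d²) = (ac − bd)² + (ad + bc)² = (ac + bd)² + (ad − bc)²:
  5 · 17 = 85: from (1² + 2²)(1² + 4²), take (1·1 − 2·4, 1·4 + 2·1) = (1 − 8, 4 + 2) = (-7, 6); dropping signs (only squares matter) gives (7, 6); check 7² + 6² = 49 + 36 = 85 ✓.
  85 · 109 = 9265: from (7² + 6²)(3² + 10²), take (7·3 − 6·10, 7·10 + 6·3) = (21 − 60, 70 + 18) = (-39, 88); dropping signs (only squares matter) gives (39, 88); check 39² + 88² = 1521 + 7744 = 9265 ✓.
  Scale by k = 2: (2·39, 2·88) = (78, 176).
Step 4: Order so x ≤ y and verify: 78² + 176² = 6084 + 30976 = 37060 = n. ✓

n = 37060 = 78² + 176² (one valid representation with x ≤ y).


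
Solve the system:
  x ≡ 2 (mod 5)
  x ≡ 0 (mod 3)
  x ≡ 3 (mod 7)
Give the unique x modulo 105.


Moduli 5, 3, 7 are pairwise coprime; by CRT there is a unique solution modulo M = 5 · 3 · 7 = 105.
Solve pairwise, accumulating the modulus:
  Start with x ≡ 2 (mod 5).
  Combine with x ≡ 0 (mod 3): since gcd(5, 3) = 1, we get a unique residue mod 15.
    Write x = 2 + 5·t and substitute into x ≡ 0 (mod 3): 5·t ≡ 0 − 2 = -2 (mod 3).
    Reduce coefficients mod 3: 2·t ≡ 1 (mod 3).
    The inverse of 2 mod 3 is 2 (since 2·2 = 4 = 1·3 + 1), so t ≡ 2·1 = 2 ≡ 2 (mod 3).
    Then x = 2 + 5·2 = 12, valid modulo lcm(5, 3) = 15: x ≡ 12 (mod 15).
  Combine with x ≡ 3 (mod 7): since gcd(15, 7) = 1, we get a unique residue mod 105.
    Write x = 12 + 15·t and substitute into x ≡ 3 (mod 7): 15·t ≡ 3 − 12 = -9 (mod 7).
    Reduce coefficients mod 7: 1·t ≡ 5 (mod 7).
    So t ≡ 5 (mod 7).
    Then x = 12 + 15·5 = 87, valid modulo lcm(15, 7) = 105: x ≡ 87 (mod 105).
Verify: 87 mod 5 = 2 ✓, 87 mod 3 = 0 ✓, 87 mod 7 = 3 ✓.

x ≡ 87 (mod 105).


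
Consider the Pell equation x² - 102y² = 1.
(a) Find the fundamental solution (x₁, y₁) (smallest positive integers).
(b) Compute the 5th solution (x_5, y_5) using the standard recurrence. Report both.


Step 1: Find the fundamental solution (x₁, y₁) of x² - 102y² = 1.
  Expand √102 as a continued fraction. a₀ = ⌊√102⌋ = 10; iterate m_{k+1} = d_k·a_k − m_k, d_{k+1} = (102 − m_{k+1}²)/d_k, a_{k+1} = ⌊(a₀ + m_{k+1})/d_{k+1}⌋ (starting m₀ = 0, d₀ = 1), with convergents p_k = a_k·p_{k-1} + p_{k-2}, q_k = a_k·q_{k-1} + q_{k-2} (p₋₁ = 1, q₋₁ = 0):
  k = 0: a₀ = 10; p₀/q₀ = 10/1; p₀² − 102·q₀² = 100 − 102 = -2.
  k = 1: m = 10, d = 2, a = ⌊(10 + 10)/2⌋ = 10; p/q = (10·10 + 1)/(10·1 + 0) = 101/10; p² − 102·q² = 10201 − 10200 = 1.
  The first convergent with p² − 102·q² = 1 gives the fundamental solution (x₁, y₁) = (101, 10).
Step 2: Apply the recurrence (x_{n+1}, y_{n+1}) = (x₁x_n + 102y₁y_n, x₁y_n + y₁x_n) repeatedly.
  From (x_1, y_1) = (101, 10): x_2 = 101·101 + 102·10·10 = 20401; y_2 = 101·10 + 10·101 = 2020.
  From (x_2, y_2) = (20401, 2020): x_3 = 101·20401 + 102·10·2020 = 4120901; y_3 = 101·2020 + 10·20401 = 408030.
  From (x_3, y_3) = (4120901, 408030): x_4 = 101·4120901 + 102·10·408030 = 832401601; y_4 = 101·408030 + 10·4120901 = 82420040.
  From (x_4, y_4) = (832401601, 82420040): x_5 = 101·832401601 + 102·10·82420040 = 168141002501; y_5 = 101·82420040 + 10·832401601 = 16648440050.
Step 3: Verify x_5² - 102·y_5² = 28271396722041288255001 - 28271396722041288255000 = 1 (should be 1). ✓

(x_1, y_1) = (101, 10); (x_5, y_5) = (168141002501, 16648440050).


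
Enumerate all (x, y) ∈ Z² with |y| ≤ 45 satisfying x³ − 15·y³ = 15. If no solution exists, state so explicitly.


The equation is x³ - 15y³ = 15. For fixed y, x³ = 15·y³ + 15, so a solution requires the RHS to be a perfect cube.
Strategy: iterate y from -45 to 45, compute RHS = 15·y³ + 15, and check whether it is a (positive or negative) perfect cube.
Check small values of y:
  y = 0: RHS = 15 is not a perfect cube.
  y = 1: RHS = 30 is not a perfect cube.
  y = -1: RHS = 0 = (0)³ ⇒ x = 0 works.
  y = 2: RHS = 135 is not a perfect cube.
  y = -2: RHS = -105 is not a perfect cube.
  y = 3: RHS = 420 is not a perfect cube.
  y = -3: RHS = -390 is not a perfect cube.
Continuing the search up to |y| = 45 finds no further solutions beyond those listed.
Collected solutions: (0, -1).

Solutions (with |y| ≤ 45): (0, -1).


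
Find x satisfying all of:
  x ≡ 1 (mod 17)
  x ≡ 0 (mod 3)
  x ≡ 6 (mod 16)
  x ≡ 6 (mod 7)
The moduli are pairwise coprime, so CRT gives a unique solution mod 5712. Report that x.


Product of moduli M = 17 · 3 · 16 · 7 = 5712.
Merge one congruence at a time:
  Start: x ≡ 1 (mod 17).
  Combine with x ≡ 0 (mod 3); new modulus lcm = 51.
    Write x = 1 + 17·t and substitute into x ≡ 0 (mod 3): 17·t ≡ 0 − 1 = -1 (mod 3).
    Reduce coefficients mod 3: 2·t ≡ 2 (mod 3).
    The inverse of 2 mod 3 is 2 (since 2·2 = 4 = 1·3 + 1), so t ≡ 2·2 = 4 ≡ 1 (mod 3).
    Then x = 1 + 17·1 = 18, valid modulo lcm(17, 3) = 51: x ≡ 18 (mod 51).
  Combine with x ≡ 6 (mod 16); new modulus lcm = 816.
    Write x = 18 + 51·t and substitute into x ≡ 6 (mod 16): 51·t ≡ 6 − 18 = -12 (mod 16).
    Reduce coefficients mod 16: 3·t ≡ 4 (mod 16).
    The inverse of 3 mod 16 is 11 (since 3·11 = 33 = 2·16 + 1), so t ≡ 11·4 = 44 ≡ 12 (mod 16).
    Then x = 18 + 51·12 = 630, valid modulo lcm(51, 16) = 816: x ≡ 630 (mod 816).
  Combine with x ≡ 6 (mod 7); new modulus lcm = 5712.
    Write x = 630 + 816·t and substitute into x ≡ 6 (mod 7): 816·t ≡ 6 − 630 = -624 (mod 7).
    Reduce coefficients mod 7: 4·t ≡ 6 (mod 7).
    The inverse of 4 mod 7 is 2 (since 4·2 = 8 = 1·7 + 1), so t ≡ 2·6 = 12 ≡ 5 (mod 7).
    Then x = 630 + 816·5 = 4710, valid modulo lcm(816, 7) = 5712: x ≡ 4710 (mod 5712).
Verify against each original: 4710 mod 17 = 1, 4710 mod 3 = 0, 4710 mod 16 = 6, 4710 mod 7 = 6.

x ≡ 4710 (mod 5712).


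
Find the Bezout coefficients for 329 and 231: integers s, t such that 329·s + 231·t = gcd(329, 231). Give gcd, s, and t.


Euclidean algorithm on (329, 231) — divide until remainder is 0:
  329 = 1 · 231 + 98
  231 = 2 · 98 + 35
  98 = 2 · 35 + 28
  35 = 1 · 28 + 7
  28 = 4 · 7 + 0
gcd(329, 231) = 7.
Track Bezout coefficients alongside the remainders: start with r₀ = 329 = a·1 + b·0 (s = 1, t = 0) and r₁ = 231 = a·0 + b·1 (s = 0, t = 1); each new remainder r_{k+1} = r_{k-1} − q_k·r_k inherits s_{k+1} = s_{k-1} − q_k·s_k, t_{k+1} = t_{k-1} − q_k·t_k, so r_k = a·s_k + b·t_k at every step:
  q = 1: r = 98, s = 1 − 1·0 = 1, t = 0 − 1·1 = -1  (check: 329·1 + 231·(-1) = 98)
  q = 2: r = 35, s = 0 − 2·1 = -2, t = 1 − 2·(-1) = 3  (check: 329·(-2) + 231·3 = 35)
  q = 2: r = 28, s = 1 − 2·(-2) = 5, t = -1 − 2·3 = -7  (check: 329·5 + 231·(-7) = 28)
  q = 1: r = 7, s = -2 − 1·5 = -7, t = 3 − 1·(-7) = 10  (check: 329·(-7) + 231·10 = 7)
The row with r = 7 (the gcd) gives the Bezout coefficients s = -7, t = 10.
Result: 329 · (-7) + 231 · (10) = 7.

gcd(329, 231) = 7; s = -7, t = 10 (check: 329·(-7) + 231·10 = 7).


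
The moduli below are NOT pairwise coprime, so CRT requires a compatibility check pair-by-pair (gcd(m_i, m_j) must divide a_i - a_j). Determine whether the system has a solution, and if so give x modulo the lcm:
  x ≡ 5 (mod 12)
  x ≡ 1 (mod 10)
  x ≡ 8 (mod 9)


Moduli 12, 10, 9 are not pairwise coprime, so CRT works modulo lcm(m_i) when all pairwise compatibility conditions hold.
Pairwise compatibility: gcd(m_i, m_j) must divide a_i - a_j for every pair.
Merge one congruence at a time:
  Start: x ≡ 5 (mod 12).
  Combine with x ≡ 1 (mod 10): gcd(12, 10) = 2; 1 - 5 = -4, which IS divisible by 2, so compatible.
    Write x = 5 + 12·t and substitute into x ≡ 1 (mod 10): 12·t ≡ 1 − 5 = -4 (mod 10).
    Divide the congruence (and modulus) by g = 2: 6·t ≡ -2 (mod 5).
    Reduce coefficients mod 5: 1·t ≡ 3 (mod 5).
    So t ≡ 3 (mod 5).
    Then x = 5 + 12·3 = 41, valid modulo lcm(12, 10) = 60: x ≡ 41 (mod 60).
  Combine with x ≡ 8 (mod 9): gcd(60, 9) = 3; 8 - 41 = -33, which IS divisible by 3, so compatible.
    Write x = 41 + 60·t and substitute into x ≡ 8 (mod 9): 60·t ≡ 8 − 41 = -33 (mod 9).
    Divide the congruence (and modulus) by g = 3: 20·t ≡ -11 (mod 3).
    Reduce coefficients mod 3: 2·t ≡ 1 (mod 3).
    The inverse of 2 mod 3 is 2 (since 2·2 = 4 = 1·3 + 1), so t ≡ 2·1 = 2 ≡ 2 (mod 3).
    Then x = 41 + 60·2 = 161, valid modulo lcm(60, 9) = 180: x ≡ 161 (mod 180).
Verify: 161 mod 12 = 5, 161 mod 10 = 1, 161 mod 9 = 8.

x ≡ 161 (mod 180).


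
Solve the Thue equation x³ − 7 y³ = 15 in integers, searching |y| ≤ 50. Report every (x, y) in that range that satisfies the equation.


The equation is x³ - 7y³ = 15. For fixed y, x³ = 7·y³ + 15, so a solution requires the RHS to be a perfect cube.
Strategy: iterate y from -50 to 50, compute RHS = 7·y³ + 15, and check whether it is a (positive or negative) perfect cube.
Check small values of y:
  y = 0: RHS = 15 is not a perfect cube.
  y = 1: RHS = 22 is not a perfect cube.
  y = -1: RHS = 8 = (2)³ ⇒ x = 2 works.
  y = 2: RHS = 71 is not a perfect cube.
  y = -2: RHS = -41 is not a perfect cube.
  y = 3: RHS = 204 is not a perfect cube.
  y = -3: RHS = -174 is not a perfect cube.
Continuing, at y = 23: RHS = 85184 = (44)³ ⇒ x = 44 works.
Searching the remaining y in |y| ≤ 50 finds no further solutions.
Collected solutions: (2, -1), (44, 23).

Solutions (with |y| ≤ 50): (2, -1), (44, 23).


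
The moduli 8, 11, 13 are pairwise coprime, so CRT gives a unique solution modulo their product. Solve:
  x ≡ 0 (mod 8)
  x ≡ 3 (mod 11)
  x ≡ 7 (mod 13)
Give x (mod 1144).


Moduli 8, 11, 13 are pairwise coprime; by CRT there is a unique solution modulo M = 8 · 11 · 13 = 1144.
Solve pairwise, accumulating the modulus:
  Start with x ≡ 0 (mod 8).
  Combine with x ≡ 3 (mod 11): since gcd(8, 11) = 1, we get a unique residue mod 88.
    Write x = 0 + 8·t and substitute into x ≡ 3 (mod 11): 8·t ≡ 3 − 0 = 3 (mod 11).
    The inverse of 8 mod 11 is 7 (since 8·7 = 56 = 5·11 + 1), so t ≡ 7·3 = 21 ≡ 10 (mod 11).
    Then x = 0 + 8·10 = 80, valid modulo lcm(8, 11) = 88: x ≡ 80 (mod 88).
  Combine with x ≡ 7 (mod 13): since gcd(88, 13) = 1, we get a unique residue mod 1144.
    Write x = 80 + 88·t and substitute into x ≡ 7 (mod 13): 88·t ≡ 7 − 80 = -73 (mod 13).
    Reduce coefficients mod 13: 10·t ≡ 5 (mod 13).
    The inverse of 10 mod 13 is 4 (since 10·4 = 40 = 3·13 + 1), so t ≡ 4·5 = 20 ≡ 7 (mod 13).
    Then x = 80 + 88·7 = 696, valid modulo lcm(88, 13) = 1144: x ≡ 696 (mod 1144).
Verify: 696 mod 8 = 0 ✓, 696 mod 11 = 3 ✓, 696 mod 13 = 7 ✓.

x ≡ 696 (mod 1144).


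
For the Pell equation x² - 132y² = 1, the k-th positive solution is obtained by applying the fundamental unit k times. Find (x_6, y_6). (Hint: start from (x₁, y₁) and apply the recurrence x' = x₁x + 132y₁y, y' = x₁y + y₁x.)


Step 1: Find the fundamental solution (x₁, y₁) of x² - 132y² = 1.
  Expand √132 as a continued fraction. a₀ = ⌊√132⌋ = 11; iterate m_{k+1} = d_k·a_k − m_k, d_{k+1} = (132 − m_{k+1}²)/d_k, a_{k+1} = ⌊(a₀ + m_{k+1})/d_{k+1}⌋ (starting m₀ = 0, d₀ = 1), with convergents p_k = a_k·p_{k-1} + p_{k-2}, q_k = a_k·q_{k-1} + q_{k-2} (p₋₁ = 1, q₋₁ = 0):
  k = 0: a₀ = 11; p₀/q₀ = 11/1; p₀² − 132·q₀² = 121 − 132 = -11.
  k = 1: m = 11, d = 11, a = ⌊(11 + 11)/11⌋ = 2; p/q = (2·11 + 1)/(2·1 + 0) = 23/2; p² − 132·q² = 529 − 528 = 1.
  The first convergent with p² − 132·q² = 1 gives the fundamental solution (x₁, y₁) = (23, 2).
Step 2: Apply the recurrence (x_{n+1}, y_{n+1}) = (x₁x_n + 132y₁y_n, x₁y_n + y₁x_n) repeatedly.
  From (x_1, y_1) = (23, 2): x_2 = 23·23 + 132·2·2 = 1057; y_2 = 23·2 + 2·23 = 92.
  From (x_2, y_2) = (1057, 92): x_3 = 23·1057 + 132·2·92 = 48599; y_3 = 23·92 + 2·1057 = 4230.
  From (x_3, y_3) = (48599, 4230): x_4 = 23·48599 + 132·2·4230 = 2234497; y_4 = 23·4230 + 2·48599 = 194488.
  From (x_4, y_4) = (2234497, 194488): x_5 = 23·2234497 + 132·2·194488 = 102738263; y_5 = 23·194488 + 2·2234497 = 8942218.
  From (x_5, y_5) = (102738263, 8942218): x_6 = 23·102738263 + 132·2·8942218 = 4723725601; y_6 = 23·8942218 + 2·102738263 = 411147540.
Step 3: Verify x_6² - 132·y_6² = 22313583553542811201 - 22313583553542811200 = 1 (should be 1). ✓

(x_1, y_1) = (23, 2); (x_6, y_6) = (4723725601, 411147540).


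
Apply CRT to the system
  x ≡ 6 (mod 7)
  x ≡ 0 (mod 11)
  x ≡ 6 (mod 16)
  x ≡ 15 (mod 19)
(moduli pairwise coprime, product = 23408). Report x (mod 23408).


Product of moduli M = 7 · 11 · 16 · 19 = 23408.
Merge one congruence at a time:
  Start: x ≡ 6 (mod 7).
  Combine with x ≡ 0 (mod 11); new modulus lcm = 77.
    Write x = 6 + 7·t and substitute into x ≡ 0 (mod 11): 7·t ≡ 0 − 6 = -6 (mod 11).
    Reduce coefficients mod 11: 7·t ≡ 5 (mod 11).
    The inverse of 7 mod 11 is 8 (since 7·8 = 56 = 5·11 + 1), so t ≡ 8·5 = 40 ≡ 7 (mod 11).
    Then x = 6 + 7·7 = 55, valid modulo lcm(7, 11) = 77: x ≡ 55 (mod 77).
  Combine with x ≡ 6 (mod 16); new modulus lcm = 1232.
    Write x = 55 + 77·t and substitute into x ≡ 6 (mod 16): 77·t ≡ 6 − 55 = -49 (mod 16).
    Reduce coefficients mod 16: 13·t ≡ 15 (mod 16).
    The inverse of 13 mod 16 is 5 (since 13·5 = 65 = 4·16 + 1), so t ≡ 5·15 = 75 ≡ 11 (mod 16).
    Then x = 55 + 77·11 = 902, valid modulo lcm(77, 16) = 1232: x ≡ 902 (mod 1232).
  Combine with x ≡ 15 (mod 19); new modulus lcm = 23408.
    Write x = 902 + 1232·t and substitute into x ≡ 15 (mod 19): 1232·t ≡ 15 − 902 = -887 (mod 19).
    Reduce coefficients mod 19: 16·t ≡ 6 (mod 19).
    The inverse of 16 mod 19 is 6 (since 16·6 = 96 = 5·19 + 1), so t ≡ 6·6 = 36 ≡ 17 (mod 19).
    Then x = 902 + 1232·17 = 21846, valid modulo lcm(1232, 19) = 23408: x ≡ 21846 (mod 23408).
Verify against each original: 21846 mod 7 = 6, 21846 mod 11 = 0, 21846 mod 16 = 6, 21846 mod 19 = 15.

x ≡ 21846 (mod 23408).


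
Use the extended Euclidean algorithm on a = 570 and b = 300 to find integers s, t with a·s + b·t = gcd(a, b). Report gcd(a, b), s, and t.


Euclidean algorithm on (570, 300) — divide until remainder is 0:
  570 = 1 · 300 + 270
  300 = 1 · 270 + 30
  270 = 9 · 30 + 0
gcd(570, 300) = 30.
Track Bezout coefficients alongside the remainders: start with r₀ = 570 = a·1 + b·0 (s = 1, t = 0) and r₁ = 300 = a·0 + b·1 (s = 0, t = 1); each new remainder r_{k+1} = r_{k-1} − q_k·r_k inherits s_{k+1} = s_{k-1} − q_k·s_k, t_{k+1} = t_{k-1} − q_k·t_k, so r_k = a·s_k + b·t_k at every step:
  q = 1: r = 270, s = 1 − 1·0 = 1, t = 0 − 1·1 = -1  (check: 570·1 + 300·(-1) = 270)
  q = 1: r = 30, s = 0 − 1·1 = -1, t = 1 − 1·(-1) = 2  (check: 570·(-1) + 300·2 = 30)
The row with r = 30 (the gcd) gives the Bezout coefficients s = -1, t = 2.
Result: 570 · (-1) + 300 · (2) = 30.

gcd(570, 300) = 30; s = -1, t = 2 (check: 570·(-1) + 300·2 = 30).


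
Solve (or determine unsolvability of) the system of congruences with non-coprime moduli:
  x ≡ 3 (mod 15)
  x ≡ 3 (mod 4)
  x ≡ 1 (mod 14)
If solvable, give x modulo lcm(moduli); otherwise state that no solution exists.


Moduli 15, 4, 14 are not pairwise coprime, so CRT works modulo lcm(m_i) when all pairwise compatibility conditions hold.
Pairwise compatibility: gcd(m_i, m_j) must divide a_i - a_j for every pair.
Merge one congruence at a time:
  Start: x ≡ 3 (mod 15).
  Combine with x ≡ 3 (mod 4): gcd(15, 4) = 1; 3 - 3 = 0, which IS divisible by 1, so compatible.
    Write x = 3 + 15·t and substitute into x ≡ 3 (mod 4): 15·t ≡ 3 − 3 = 0 (mod 4).
    Reduce coefficients mod 4: 3·t ≡ 0 (mod 4).
    The inverse of 3 mod 4 is 3 (since 3·3 = 9 = 2·4 + 1), so t ≡ 3·0 = 0 ≡ 0 (mod 4).
    Then x = 3 + 15·0 = 3, valid modulo lcm(15, 4) = 60: x ≡ 3 (mod 60).
  Combine with x ≡ 1 (mod 14): gcd(60, 14) = 2; 1 - 3 = -2, which IS divisible by 2, so compatible.
    Write x = 3 + 60·t and substitute into x ≡ 1 (mod 14): 60·t ≡ 1 − 3 = -2 (mod 14).
    Divide the congruence (and modulus) by g = 2: 30·t ≡ -1 (mod 7).
    Reduce coefficients mod 7: 2·t ≡ 6 (mod 7).
    The inverse of 2 mod 7 is 4 (since 2·4 = 8 = 1·7 + 1), so t ≡ 4·6 = 24 ≡ 3 (mod 7).
    Then x = 3 + 60·3 = 183, valid modulo lcm(60, 14) = 420: x ≡ 183 (mod 420).
Verify: 183 mod 15 = 3, 183 mod 4 = 3, 183 mod 14 = 1.

x ≡ 183 (mod 420).


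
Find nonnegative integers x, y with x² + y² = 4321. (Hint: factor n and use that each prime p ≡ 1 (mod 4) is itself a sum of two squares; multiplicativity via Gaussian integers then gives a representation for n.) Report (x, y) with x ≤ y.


Step 1: Factor n = 4321 = 29 · 149.
Step 2: Check the mod-4 condition on each prime factor: 29 ≡ 1 (mod 4), exponent 1; 149 ≡ 1 (mod 4), exponent 1.
All primes ≡ 3 (mod 4) appear to even exponent (or don't appear), so by the two-squares theorem n IS expressible as a sum of two squares.
Step 3: Build a representation. Here n = 29 · 149 is a product of primes ≡ 1 (mod 4). Each prime p ≡ 1 (mod 4) is itself a sum of two squares; find a² by testing p − a² for a perfect square:
  29: 29 − 1² = 28, 29 − 2² = 25 = 5² ⇒ 29 = 2² + 5².
  149: 149 − 1² = 148, 149 − 2² = 145, 149 − 3² = 140, 149 − 4² = 133, 149 − 5² = 124, 149 − 6² = 113, 149 − 7² = 100 = 10² ⇒ 149 = 7² + 10².
  Combine using the Brahmagupta–Fibonacci identity (a² + b²)(c² + d²) = (ac − bd)² + (ad + bc)² = (ac + bd)² + (ad − bc)²:
  29 · 149 = 4321: from (2² + 5²)(7² + 10²), take (2·7 − 5·10, 2·10 + 5·7) = (14 − 50, 20 + 35) = (-36, 55); dropping signs (only squares matter) gives (36, 55); check 36² + 55² = 1296 + 3025 = 4321 ✓.
Step 4: Order so x ≤ y and verify: 36² + 55² = 1296 + 3025 = 4321 = n. ✓

n = 4321 = 36² + 55² (one valid representation with x ≤ y).


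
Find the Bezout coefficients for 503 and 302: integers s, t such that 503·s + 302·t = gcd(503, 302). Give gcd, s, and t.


Euclidean algorithm on (503, 302) — divide until remainder is 0:
  503 = 1 · 302 + 201
  302 = 1 · 201 + 101
  201 = 1 · 101 + 100
  101 = 1 · 100 + 1
  100 = 100 · 1 + 0
gcd(503, 302) = 1.
Track Bezout coefficients alongside the remainders: start with r₀ = 503 = a·1 + b·0 (s = 1, t = 0) and r₁ = 302 = a·0 + b·1 (s = 0, t = 1); each new remainder r_{k+1} = r_{k-1} − q_k·r_k inherits s_{k+1} = s_{k-1} − q_k·s_k, t_{k+1} = t_{k-1} − q_k·t_k, so r_k = a·s_k + b·t_k at every step:
  q = 1: r = 201, s = 1 − 1·0 = 1, t = 0 − 1·1 = -1  (check: 503·1 + 302·(-1) = 201)
  q = 1: r = 101, s = 0 − 1·1 = -1, t = 1 − 1·(-1) = 2  (check: 503·(-1) + 302·2 = 101)
  q = 1: r = 100, s = 1 − 1·(-1) = 2, t = -1 − 1·2 = -3  (check: 503·2 + 302·(-3) = 100)
  q = 1: r = 1, s = -1 − 1·2 = -3, t = 2 − 1·(-3) = 5  (check: 503·(-3) + 302·5 = 1)
The row with r = 1 (the gcd) gives the Bezout coefficients s = -3, t = 5.
Result: 503 · (-3) + 302 · (5) = 1.

gcd(503, 302) = 1; s = -3, t = 5 (check: 503·(-3) + 302·5 = 1).


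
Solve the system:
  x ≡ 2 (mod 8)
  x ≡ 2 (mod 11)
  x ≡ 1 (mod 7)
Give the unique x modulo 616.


Moduli 8, 11, 7 are pairwise coprime; by CRT there is a unique solution modulo M = 8 · 11 · 7 = 616.
Solve pairwise, accumulating the modulus:
  Start with x ≡ 2 (mod 8).
  Combine with x ≡ 2 (mod 11): since gcd(8, 11) = 1, we get a unique residue mod 88.
    Write x = 2 + 8·t and substitute into x ≡ 2 (mod 11): 8·t ≡ 2 − 2 = 0 (mod 11).
    The inverse of 8 mod 11 is 7 (since 8·7 = 56 = 5·11 + 1), so t ≡ 7·0 = 0 ≡ 0 (mod 11).
    Then x = 2 + 8·0 = 2, valid modulo lcm(8, 11) = 88: x ≡ 2 (mod 88).
  Combine with x ≡ 1 (mod 7): since gcd(88, 7) = 1, we get a unique residue mod 616.
    Write x = 2 + 88·t and substitute into x ≡ 1 (mod 7): 88·t ≡ 1 − 2 = -1 (mod 7).
    Reduce coefficients mod 7: 4·t ≡ 6 (mod 7).
    The inverse of 4 mod 7 is 2 (since 4·2 = 8 = 1·7 + 1), so t ≡ 2·6 = 12 ≡ 5 (mod 7).
    Then x = 2 + 88·5 = 442, valid modulo lcm(88, 7) = 616: x ≡ 442 (mod 616).
Verify: 442 mod 8 = 2 ✓, 442 mod 11 = 2 ✓, 442 mod 7 = 1 ✓.

x ≡ 442 (mod 616).


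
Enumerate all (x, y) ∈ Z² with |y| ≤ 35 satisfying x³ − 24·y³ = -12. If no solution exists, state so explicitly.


The equation is x³ - 24y³ = -12. For fixed y, x³ = 24·y³ − 12, so a solution requires the RHS to be a perfect cube.
Strategy: iterate y from -35 to 35, compute RHS = 24·y³ − 12, and check whether it is a (positive or negative) perfect cube.
Check small values of y:
  y = 0: RHS = -12 is not a perfect cube.
  y = 1: RHS = 12 is not a perfect cube.
  y = -1: RHS = -36 is not a perfect cube.
  y = 2: RHS = 180 is not a perfect cube.
  y = -2: RHS = -204 is not a perfect cube.
  y = 3: RHS = 636 is not a perfect cube.
  y = -3: RHS = -660 is not a perfect cube.
Continuing the search up to |y| = 35 finds no solutions either.
No (x, y) in the scanned range satisfies the equation.

No integer solutions with |y| ≤ 35.


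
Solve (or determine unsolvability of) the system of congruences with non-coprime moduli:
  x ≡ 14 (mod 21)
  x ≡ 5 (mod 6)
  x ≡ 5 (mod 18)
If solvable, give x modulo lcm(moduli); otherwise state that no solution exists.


Moduli 21, 6, 18 are not pairwise coprime, so CRT works modulo lcm(m_i) when all pairwise compatibility conditions hold.
Pairwise compatibility: gcd(m_i, m_j) must divide a_i - a_j for every pair.
Merge one congruence at a time:
  Start: x ≡ 14 (mod 21).
  Combine with x ≡ 5 (mod 6): gcd(21, 6) = 3; 5 - 14 = -9, which IS divisible by 3, so compatible.
    Write x = 14 + 21·t and substitute into x ≡ 5 (mod 6): 21·t ≡ 5 − 14 = -9 (mod 6).
    Divide the congruence (and modulus) by g = 3: 7·t ≡ -3 (mod 2).
    Reduce coefficients mod 2: 1·t ≡ 1 (mod 2).
    So t ≡ 1 (mod 2).
    Then x = 14 + 21·1 = 35, valid modulo lcm(21, 6) = 42: x ≡ 35 (mod 42).
  Combine with x ≡ 5 (mod 18): gcd(42, 18) = 6; 5 - 35 = -30, which IS divisible by 6, so compatible.
    Write x = 35 + 42·t and substitute into x ≡ 5 (mod 18): 42·t ≡ 5 − 35 = -30 (mod 18).
    Divide the congruence (and modulus) by g = 6: 7·t ≡ -5 (mod 3).
    Reduce coefficients mod 3: 1·t ≡ 1 (mod 3).
    So t ≡ 1 (mod 3).
    Then x = 35 + 42·1 = 77, valid modulo lcm(42, 18) = 126: x ≡ 77 (mod 126).
Verify: 77 mod 21 = 14, 77 mod 6 = 5, 77 mod 18 = 5.

x ≡ 77 (mod 126).


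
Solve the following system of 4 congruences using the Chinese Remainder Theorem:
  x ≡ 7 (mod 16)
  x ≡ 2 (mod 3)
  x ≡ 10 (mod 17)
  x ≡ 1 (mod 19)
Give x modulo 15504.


Product of moduli M = 16 · 3 · 17 · 19 = 15504.
Merge one congruence at a time:
  Start: x ≡ 7 (mod 16).
  Combine with x ≡ 2 (mod 3); new modulus lcm = 48.
    Write x = 7 + 16·t and substitute into x ≡ 2 (mod 3): 16·t ≡ 2 − 7 = -5 (mod 3).
    Reduce coefficients mod 3: 1·t ≡ 1 (mod 3).
    So t ≡ 1 (mod 3).
    Then x = 7 + 16·1 = 23, valid modulo lcm(16, 3) = 48: x ≡ 23 (mod 48).
  Combine with x ≡ 10 (mod 17); new modulus lcm = 816.
    Write x = 23 + 48·t and substitute into x ≡ 10 (mod 17): 48·t ≡ 10 − 23 = -13 (mod 17).
    Reduce coefficients mod 17: 14·t ≡ 4 (mod 17).
    The inverse of 14 mod 17 is 11 (since 14·11 = 154 = 9·17 + 1), so t ≡ 11·4 = 44 ≡ 10 (mod 17).
    Then x = 23 + 48·10 = 503, valid modulo lcm(48, 17) = 816: x ≡ 503 (mod 816).
  Combine with x ≡ 1 (mod 19); new modulus lcm = 15504.
    Write x = 503 + 816·t and substitute into x ≡ 1 (mod 19): 816·t ≡ 1 − 503 = -502 (mod 19).
    Reduce coefficients mod 19: 18·t ≡ 11 (mod 19).
    The inverse of 18 mod 19 is 18 (since 18·18 = 324 = 17·19 + 1), so t ≡ 18·11 = 198 ≡ 8 (mod 19).
    Then x = 503 + 816·8 = 7031, valid modulo lcm(816, 19) = 15504: x ≡ 7031 (mod 15504).
Verify against each original: 7031 mod 16 = 7, 7031 mod 3 = 2, 7031 mod 17 = 10, 7031 mod 19 = 1.

x ≡ 7031 (mod 15504).


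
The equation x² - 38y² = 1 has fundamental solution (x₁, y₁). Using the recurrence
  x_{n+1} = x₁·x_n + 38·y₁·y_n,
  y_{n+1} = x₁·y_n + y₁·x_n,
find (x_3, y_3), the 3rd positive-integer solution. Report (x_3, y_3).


Step 1: Find the fundamental solution (x₁, y₁) of x² - 38y² = 1.
  Expand √38 as a continued fraction. a₀ = ⌊√38⌋ = 6; iterate m_{k+1} = d_k·a_k − m_k, d_{k+1} = (38 − m_{k+1}²)/d_k, a_{k+1} = ⌊(a₀ + m_{k+1})/d_{k+1}⌋ (starting m₀ = 0, d₀ = 1), with convergents p_k = a_k·p_{k-1} + p_{k-2}, q_k = a_k·q_{k-1} + q_{k-2} (p₋₁ = 1, q₋₁ = 0):
  k = 0: a₀ = 6; p₀/q₀ = 6/1; p₀² − 38·q₀² = 36 − 38 = -2.
  k = 1: m = 6, d = 2, a = ⌊(6 + 6)/2⌋ = 6; p/q = (6·6 + 1)/(6·1 + 0) = 37/6; p² − 38·q² = 1369 − 1368 = 1.
  The first convergent with p² − 38·q² = 1 gives the fundamental solution (x₁, y₁) = (37, 6).
Step 2: Apply the recurrence (x_{n+1}, y_{n+1}) = (x₁x_n + 38y₁y_n, x₁y_n + y₁x_n) repeatedly.
  From (x_1, y_1) = (37, 6): x_2 = 37·37 + 38·6·6 = 2737; y_2 = 37·6 + 6·37 = 444.
  From (x_2, y_2) = (2737, 444): x_3 = 37·2737 + 38·6·444 = 202501; y_3 = 37·444 + 6·2737 = 32850.
Step 3: Verify x_3² - 38·y_3² = 41006655001 - 41006655000 = 1 (should be 1). ✓

(x_1, y_1) = (37, 6); (x_3, y_3) = (202501, 32850).
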